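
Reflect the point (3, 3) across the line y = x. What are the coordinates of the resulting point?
(3, 3)

Reflection across line y = x: (3, 3) → (3, 3)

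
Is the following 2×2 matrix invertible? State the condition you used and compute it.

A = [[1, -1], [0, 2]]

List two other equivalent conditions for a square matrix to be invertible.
Yes, invertible; det(A) = 2 ≠ 0. Equivalent conditions: rank(A) = 2; Ax = 0 has only the trivial solution; 0 is not an eigenvalue; the columns of A are linearly independent.

To check invertibility, compute det(A).
The given matrix is triangular, so det(A) equals the product of its diagonal entries = 2 ≠ 0.
Since det(A) ≠ 0, A is invertible.
Equivalent conditions for a square matrix A to be invertible:
- rank(A) = 2 (full rank).
- The homogeneous system Ax = 0 has only the trivial solution x = 0.
- 0 is not an eigenvalue of A.
- The columns (equivalently rows) of A are linearly independent.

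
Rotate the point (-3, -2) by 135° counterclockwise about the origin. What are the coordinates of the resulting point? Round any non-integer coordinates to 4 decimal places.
(3.5355, -0.7071)

Rotation matrix R(θ) = [[cos θ, -sin θ], [sin θ, cos θ]]; for θ = 135°:
R = [[-√2/2, -√2/2], [√2/2, -√2/2]]
Result: R × [-3, -2]ᵀ = [-√2/2·-3 + (-√2/2)·-2, √2/2·-3 + (-√2/2)·-2]ᵀ = (3.5355, -0.7071)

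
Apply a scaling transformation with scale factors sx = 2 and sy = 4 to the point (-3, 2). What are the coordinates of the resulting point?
(-6, 8)

Scaling matrix:
[[2, 0], [0, 4]]
Result: (-3 × 2, 2 × 4) = (-6, 8)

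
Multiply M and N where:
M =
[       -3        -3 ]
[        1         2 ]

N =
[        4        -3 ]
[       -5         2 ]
MN =
[        3         3 ]
[       -6         1 ]

Matrix multiplication: (MN)[i][j] = sum over k of M[i][k] * N[k][j].
  (MN)[0][0] = (-3)*(4) + (-3)*(-5) = 3
  (MN)[0][1] = (-3)*(-3) + (-3)*(2) = 3
  (MN)[1][0] = (1)*(4) + (2)*(-5) = -6
  (MN)[1][1] = (1)*(-3) + (2)*(2) = 1
MN =
[        3         3 ]
[       -6         1 ]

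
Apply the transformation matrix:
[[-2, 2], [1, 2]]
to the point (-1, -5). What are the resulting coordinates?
(-8, -11)

Matrix multiplication:
[[-2, 2], [1, 2]] × [-1, -5]ᵀ
= [-2×-1 + 2×-5, 1×-1 + 2×-5]ᵀ
= [-8.0000, -11.0000]ᵀ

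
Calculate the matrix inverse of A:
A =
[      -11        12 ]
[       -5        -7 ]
det(A) = 137
A⁻¹ =
[   -7/137   -12/137 ]
[    5/137   -11/137 ]

For a 2×2 matrix A = [[a, b], [c, d]] with det(A) ≠ 0, A⁻¹ = (1/det(A)) * [[d, -b], [-c, a]].
det(A) = (-11)*(-7) - (12)*(-5) = 77 + 60 = 137.
A⁻¹ = (1/137) * [[-7, -12], [5, -11]].
Dividing each entry by 137 and reducing:
A⁻¹ =
[   -7/137   -12/137 ]
[    5/137   -11/137 ]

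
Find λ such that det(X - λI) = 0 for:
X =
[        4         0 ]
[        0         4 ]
λ = 4, 4

Solve det(X - λI) = 0. For a 2×2 matrix the characteristic equation is λ² - (trace)λ + det = 0.
trace(X) = a + d = 4 + 4 = 8.
det(X) = a*d - b*c = (4)*(4) - (0)*(0) = 16 - 0 = 16.
Characteristic equation: λ² - (8)λ + (16) = 0.
Discriminant = (8)² - 4*(16) = 64 - 64 = 0.
λ = (8 ± √0) / 2 = (8 ± 0) / 2 = 4, 4.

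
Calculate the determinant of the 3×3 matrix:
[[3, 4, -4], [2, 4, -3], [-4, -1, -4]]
-33

Expansion along first row:
det = 3·det([[4,-3],[-1,-4]]) - 4·det([[2,-3],[-4,-4]]) + -4·det([[2,4],[-4,-1]])
    = 3·(4·-4 - -3·-1) - 4·(2·-4 - -3·-4) + -4·(2·-1 - 4·-4)
    = 3·-19 - 4·-20 + -4·14
    = -57 + 80 + -56 = -33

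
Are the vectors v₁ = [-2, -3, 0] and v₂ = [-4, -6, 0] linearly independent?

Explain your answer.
No, linearly dependent (v₂ = 2·v₁)

Check whether there is a scalar k with v₂ = k·v₁.
Comparing components, k = 2 satisfies 2·[-2, -3, 0] = [-4, -6, 0].
Since v₂ is a scalar multiple of v₁, the two vectors are linearly dependent.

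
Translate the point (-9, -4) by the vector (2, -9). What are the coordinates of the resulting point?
(-7, -13)

Translation by (2, -9):
x' = -9 + 2 = -7
y' = -4 + -9 = -13
Homogeneous matrix: [[1, 0, 2], [0, 1, -9], [0, 0, 1]]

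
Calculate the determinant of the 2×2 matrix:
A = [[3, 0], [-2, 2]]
6

For A = [[a, b], [c, d]], det(A) = a*d - b*c.
det(A) = (3)*(2) - (0)*(-2) = 6 - 0 = 6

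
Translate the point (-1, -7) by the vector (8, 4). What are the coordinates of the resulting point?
(7, -3)

Translation by (8, 4):
x' = -1 + 8 = 7
y' = -7 + 4 = -3
Homogeneous matrix: [[1, 0, 8], [0, 1, 4], [0, 0, 1]]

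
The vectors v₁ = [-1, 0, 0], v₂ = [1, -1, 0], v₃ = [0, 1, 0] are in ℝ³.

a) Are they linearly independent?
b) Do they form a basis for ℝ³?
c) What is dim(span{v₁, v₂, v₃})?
Not independent, not a basis, dim(span) = 2

Check whether v₃ can be written as a linear combination of v₁ and v₂.
v₃ = (-1)·v₁ + (-1)·v₂ = [0, 1, 0], so the three vectors are linearly dependent.
Thus they do not form a basis for ℝ³, and dim(span{v₁, v₂, v₃}) = 2 (spanned by v₁ and v₂).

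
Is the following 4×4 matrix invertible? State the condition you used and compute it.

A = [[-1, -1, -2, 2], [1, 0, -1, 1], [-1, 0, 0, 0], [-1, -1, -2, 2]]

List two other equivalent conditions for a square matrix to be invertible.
No, not invertible; det(A) = 0 (two rows are equal, so the rows are linearly dependent). Equivalent conditions (failing for this A): rank(A) < 4; Ax = 0 has non-trivial solutions; 0 is an eigenvalue; the columns are linearly dependent.

To check invertibility, compute det(A).
In this matrix, row 0 and the last row are identical, so one row is a scalar multiple of another and the rows are linearly dependent.
A matrix with linearly dependent rows has det = 0 and is not invertible.
Equivalent failed conditions:
- rank(A) < 4.
- Ax = 0 has non-trivial solutions.
- 0 is an eigenvalue.
- The columns are linearly dependent.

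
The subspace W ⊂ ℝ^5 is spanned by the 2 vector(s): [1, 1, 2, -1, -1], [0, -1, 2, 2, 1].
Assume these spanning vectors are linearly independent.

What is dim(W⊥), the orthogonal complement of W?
dim(W⊥) = 3

For any subspace W of ℝ^n, dim(W) + dim(W⊥) = n (the whole-space dimension).
Here the given 2 vectors are linearly independent, so dim(W) = 2.
Thus dim(W⊥) = n - dim(W) = 5 - 2 = 3.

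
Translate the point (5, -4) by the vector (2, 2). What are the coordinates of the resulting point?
(7, -2)

Translation by (2, 2):
x' = 5 + 2 = 7
y' = -4 + 2 = -2
Homogeneous matrix: [[1, 0, 2], [0, 1, 2], [0, 0, 1]]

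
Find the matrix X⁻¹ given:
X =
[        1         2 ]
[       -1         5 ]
det(X) = 7
X⁻¹ =
[      5/7      -2/7 ]
[      1/7       1/7 ]

For a 2×2 matrix X = [[a, b], [c, d]] with det(X) ≠ 0, X⁻¹ = (1/det(X)) * [[d, -b], [-c, a]].
det(X) = (1)*(5) - (2)*(-1) = 5 + 2 = 7.
X⁻¹ = (1/7) * [[5, -2], [1, 1]].
Dividing each entry by 7 and reducing:
X⁻¹ =
[      5/7      -2/7 ]
[      1/7       1/7 ]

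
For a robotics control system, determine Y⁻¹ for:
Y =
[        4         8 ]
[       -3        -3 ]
det(Y) = 12
Y⁻¹ =
[     -1/4      -2/3 ]
[      1/4       1/3 ]

For a 2×2 matrix Y = [[a, b], [c, d]] with det(Y) ≠ 0, Y⁻¹ = (1/det(Y)) * [[d, -b], [-c, a]].
det(Y) = (4)*(-3) - (8)*(-3) = -12 + 24 = 12.
Y⁻¹ = (1/12) * [[-3, -8], [3, 4]].
Dividing each entry by 12 and reducing:
Y⁻¹ =
[     -1/4      -2/3 ]
[      1/4       1/3 ]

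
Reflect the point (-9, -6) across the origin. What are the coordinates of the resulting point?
(9, 6)

Reflection across origin: (-9, -6) → (9, 6)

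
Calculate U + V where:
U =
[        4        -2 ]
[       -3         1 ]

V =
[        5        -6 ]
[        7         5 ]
U + V =
[        9        -8 ]
[        4         6 ]

Matrix addition is elementwise: (U+V)[i][j] = U[i][j] + V[i][j].
  (U+V)[0][0] = (4) + (5) = 9
  (U+V)[0][1] = (-2) + (-6) = -8
  (U+V)[1][0] = (-3) + (7) = 4
  (U+V)[1][1] = (1) + (5) = 6
U + V =
[        9        -8 ]
[        4         6 ]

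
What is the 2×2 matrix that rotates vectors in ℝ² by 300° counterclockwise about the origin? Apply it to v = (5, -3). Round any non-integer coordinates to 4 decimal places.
R = [[1/2, √3/2], [-√3/2, 1/2]]; R·v = (-0.0981, -5.8301)

A counterclockwise rotation by angle θ in ℝ² has matrix R(θ) = [[cos θ, -sin θ], [sin θ, cos θ]].
For θ = 300°: cos θ = 1/2, sin θ = -√3/2.
R(300°) = [[1/2, √3/2], [-√3/2, 1/2]].
R·v = [1/2·5 + (√3/2)·-3, -√3/2·5 + 1/2·-3] = (-0.0981, -5.8301).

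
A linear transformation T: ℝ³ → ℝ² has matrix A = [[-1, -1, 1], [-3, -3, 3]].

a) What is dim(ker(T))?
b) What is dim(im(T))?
dim(ker) = 2, dim(im) = 1

Observe that row 2 = 3 × row 1 (so the rows are linearly dependent).
Thus rank(A) = 1 (only one linearly independent row).
dim(im(T)) = rank(A) = 1.
By the rank-nullity theorem applied to T: ℝ³ → ℝ², rank(A) + nullity(A) = 3 (the domain dimension), so dim(ker(T)) = 3 - 1 = 2.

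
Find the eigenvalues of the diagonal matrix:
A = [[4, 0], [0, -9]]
λ₁ = 4, λ₂ = -9

The characteristic polynomial of A is det(A - λI) = (4 - λ)(-9 - λ) = 0.
The roots are λ = 4 and λ = -9, so the eigenvalues are the diagonal entries.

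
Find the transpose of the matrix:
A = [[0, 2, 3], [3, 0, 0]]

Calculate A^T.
[[0, 3], [2, 0], [3, 0]]

The transpose sends entry (i,j) to (j,i); rows become columns.
Row 0 of A: [0, 2, 3] -> column 0 of A^T.
Row 1 of A: [3, 0, 0] -> column 1 of A^T.
A^T = [[0, 3], [2, 0], [3, 0]]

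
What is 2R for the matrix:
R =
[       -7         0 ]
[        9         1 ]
2R =
[      -14         0 ]
[       18         2 ]

Scalar multiplication is elementwise: (2R)[i][j] = 2 * R[i][j].
  (2R)[0][0] = 2 * (-7) = -14
  (2R)[0][1] = 2 * (0) = 0
  (2R)[1][0] = 2 * (9) = 18
  (2R)[1][1] = 2 * (1) = 2
2R =
[      -14         0 ]
[       18         2 ]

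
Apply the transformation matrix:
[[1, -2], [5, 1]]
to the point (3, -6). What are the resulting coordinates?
(15, 9)

Matrix multiplication:
[[1, -2], [5, 1]] × [3, -6]ᵀ
= [1×3 + -2×-6, 5×3 + 1×-6]ᵀ
= [15.0000, 9.0000]ᵀ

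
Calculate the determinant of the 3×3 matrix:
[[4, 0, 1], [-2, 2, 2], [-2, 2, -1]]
-24

Expansion along first row:
det = 4·det([[2,2],[2,-1]]) - 0·det([[-2,2],[-2,-1]]) + 1·det([[-2,2],[-2,2]])
    = 4·(2·-1 - 2·2) - 0·(-2·-1 - 2·-2) + 1·(-2·2 - 2·-2)
    = 4·-6 - 0·6 + 1·0
    = -24 + 0 + 0 = -24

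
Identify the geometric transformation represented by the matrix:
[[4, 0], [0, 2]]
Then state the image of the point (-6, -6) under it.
non-uniform scaling by (4, 2); image of (-6, -6) is (-24, -12)

This is diagonal with distinct entries, so it scales the x-axis by 4 and the y-axis by 2.
The matrix [[4, 0], [0, 2]] represents: non-uniform scaling by (4, 2).
Applying it to (-6, -6): [4·-6 + 0·-6, 0·-6 + 2·-6] = (-24, -12).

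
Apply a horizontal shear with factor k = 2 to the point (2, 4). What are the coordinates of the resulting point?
(10, 4)

Shear matrix for horizontal shear with factor k = 2:
[[1, 2], [0, 1]]
Result: (2, 4) → (10, 4)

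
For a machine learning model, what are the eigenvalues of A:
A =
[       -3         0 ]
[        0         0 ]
λ = -3, 0

Solve det(A - λI) = 0. For a 2×2 matrix the characteristic equation is λ² - (trace)λ + det = 0.
trace(A) = a + d = -3 + 0 = -3.
det(A) = a*d - b*c = (-3)*(0) - (0)*(0) = 0 - 0 = 0.
Characteristic equation: λ² - (-3)λ + (0) = 0.
Discriminant = (-3)² - 4*(0) = 9 - 0 = 9.
λ = (-3 ± √9) / 2 = (-3 ± 3) / 2 = -3, 0.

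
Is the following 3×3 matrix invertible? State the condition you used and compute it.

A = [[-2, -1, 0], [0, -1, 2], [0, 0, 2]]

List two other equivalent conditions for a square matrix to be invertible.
Yes, invertible; det(A) = 4 ≠ 0. Equivalent conditions: rank(A) = 3; Ax = 0 has only the trivial solution; 0 is not an eigenvalue; the columns of A are linearly independent.

To check invertibility, compute det(A).
The given matrix is triangular, so det(A) equals the product of its diagonal entries = 4 ≠ 0.
Since det(A) ≠ 0, A is invertible.
Equivalent conditions for a square matrix A to be invertible:
- rank(A) = 3 (full rank).
- The homogeneous system Ax = 0 has only the trivial solution x = 0.
- 0 is not an eigenvalue of A.
- The columns (equivalently rows) of A are linearly independent.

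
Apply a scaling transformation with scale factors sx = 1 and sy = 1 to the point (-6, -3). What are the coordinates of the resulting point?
(-6, -3)

Scaling matrix:
[[1, 0], [0, 1]]
Result: (-6 × 1, -3 × 1) = (-6, -3)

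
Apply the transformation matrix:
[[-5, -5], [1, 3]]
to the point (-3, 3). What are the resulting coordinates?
(0, 6)

Matrix multiplication:
[[-5, -5], [1, 3]] × [-3, 3]ᵀ
= [-5×-3 + -5×3, 1×-3 + 3×3]ᵀ
= [0.0000, 6.0000]ᵀ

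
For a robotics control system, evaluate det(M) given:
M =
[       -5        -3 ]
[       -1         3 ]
det(M) = -18

For a 2×2 matrix [[a, b], [c, d]], det = a*d - b*c.
det(M) = (-5)*(3) - (-3)*(-1) = -15 - 3 = -18.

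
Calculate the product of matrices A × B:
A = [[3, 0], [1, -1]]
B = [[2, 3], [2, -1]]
[[6, 9], [0, 4]]

Matrix multiplication:
C[0][0] = 3×2 + 0×2 = 6
C[0][1] = 3×3 + 0×-1 = 9
C[1][0] = 1×2 + -1×2 = 0
C[1][1] = 1×3 + -1×-1 = 4
Result: [[6, 9], [0, 4]]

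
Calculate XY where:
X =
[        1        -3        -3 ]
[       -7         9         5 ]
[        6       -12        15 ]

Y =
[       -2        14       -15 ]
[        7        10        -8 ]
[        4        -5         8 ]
XY =
[      -35        -1       -15 ]
[       97       -33        73 ]
[      -36      -111       126 ]

Matrix multiplication: (XY)[i][j] = sum over k of X[i][k] * Y[k][j].
  (XY)[0][0] = (1)*(-2) + (-3)*(7) + (-3)*(4) = -35
  (XY)[0][1] = (1)*(14) + (-3)*(10) + (-3)*(-5) = -1
  (XY)[0][2] = (1)*(-15) + (-3)*(-8) + (-3)*(8) = -15
  (XY)[1][0] = (-7)*(-2) + (9)*(7) + (5)*(4) = 97
  (XY)[1][1] = (-7)*(14) + (9)*(10) + (5)*(-5) = -33
  (XY)[1][2] = (-7)*(-15) + (9)*(-8) + (5)*(8) = 73
  (XY)[2][0] = (6)*(-2) + (-12)*(7) + (15)*(4) = -36
  (XY)[2][1] = (6)*(14) + (-12)*(10) + (15)*(-5) = -111
  (XY)[2][2] = (6)*(-15) + (-12)*(-8) + (15)*(8) = 126
XY =
[      -35        -1       -15 ]
[       97       -33        73 ]
[      -36      -111       126 ]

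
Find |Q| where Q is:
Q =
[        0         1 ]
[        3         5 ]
det(Q) = -3

For a 2×2 matrix [[a, b], [c, d]], det = a*d - b*c.
det(Q) = (0)*(5) - (1)*(3) = 0 - 3 = -3.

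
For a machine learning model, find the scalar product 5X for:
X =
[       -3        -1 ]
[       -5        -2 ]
5X =
[      -15        -5 ]
[      -25       -10 ]

Scalar multiplication is elementwise: (5X)[i][j] = 5 * X[i][j].
  (5X)[0][0] = 5 * (-3) = -15
  (5X)[0][1] = 5 * (-1) = -5
  (5X)[1][0] = 5 * (-5) = -25
  (5X)[1][1] = 5 * (-2) = -10
5X =
[      -15        -5 ]
[      -25       -10 ]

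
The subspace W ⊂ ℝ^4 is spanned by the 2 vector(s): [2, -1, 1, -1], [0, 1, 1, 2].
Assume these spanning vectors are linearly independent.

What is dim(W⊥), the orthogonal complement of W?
dim(W⊥) = 2

For any subspace W of ℝ^n, dim(W) + dim(W⊥) = n (the whole-space dimension).
Here the given 2 vectors are linearly independent, so dim(W) = 2.
Thus dim(W⊥) = n - dim(W) = 4 - 2 = 2.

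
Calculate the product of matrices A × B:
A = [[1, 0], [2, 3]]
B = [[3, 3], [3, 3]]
[[3, 3], [15, 15]]

Matrix multiplication:
C[0][0] = 1×3 + 0×3 = 3
C[0][1] = 1×3 + 0×3 = 3
C[1][0] = 2×3 + 3×3 = 15
C[1][1] = 2×3 + 3×3 = 15
Result: [[3, 3], [15, 15]]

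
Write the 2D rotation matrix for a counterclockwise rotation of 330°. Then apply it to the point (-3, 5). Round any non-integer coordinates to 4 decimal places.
R = [[√3/2, 1/2], [-1/2, √3/2]]; R·(-3, 5) = (-0.0981, 5.8301)

Rotation matrix formula: R(θ) = [[cos θ, -sin θ], [sin θ, cos θ]]
For θ = 330°:
cos(330°) = √3/2
sin(330°) = -1/2
R = [[√3/2, 1/2], [-1/2, √3/2]]
Apply to (-3, 5): [√3/2·-3 + (1/2)·5, -1/2·-3 + √3/2·5] = (-0.0981, 5.8301)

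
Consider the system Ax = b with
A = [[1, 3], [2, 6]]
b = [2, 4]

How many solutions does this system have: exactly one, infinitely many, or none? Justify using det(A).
Infinitely many solutions

det(A) = (1)*(6) - (3)*(2) = 0, so A is singular (column 2 is 3 times column 1).
b = [2, 4] = 2 * column 1 of A, so b lies in the column space of A.
A singular matrix whose right-hand side is in its column space gives a 1-parameter family of solutions — infinitely many.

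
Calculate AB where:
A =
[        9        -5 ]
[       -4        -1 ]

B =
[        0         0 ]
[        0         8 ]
AB =
[        0       -40 ]
[        0        -8 ]

Matrix multiplication: (AB)[i][j] = sum over k of A[i][k] * B[k][j].
  (AB)[0][0] = (9)*(0) + (-5)*(0) = 0
  (AB)[0][1] = (9)*(0) + (-5)*(8) = -40
  (AB)[1][0] = (-4)*(0) + (-1)*(0) = 0
  (AB)[1][1] = (-4)*(0) + (-1)*(8) = -8
AB =
[        0       -40 ]
[        0        -8 ]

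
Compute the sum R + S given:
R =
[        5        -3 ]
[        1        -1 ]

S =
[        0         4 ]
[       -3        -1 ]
R + S =
[        5         1 ]
[       -2        -2 ]

Matrix addition is elementwise: (R+S)[i][j] = R[i][j] + S[i][j].
  (R+S)[0][0] = (5) + (0) = 5
  (R+S)[0][1] = (-3) + (4) = 1
  (R+S)[1][0] = (1) + (-3) = -2
  (R+S)[1][1] = (-1) + (-1) = -2
R + S =
[        5         1 ]
[       -2        -2 ]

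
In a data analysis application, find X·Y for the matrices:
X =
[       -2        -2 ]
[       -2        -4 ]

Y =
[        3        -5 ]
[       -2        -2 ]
XY =
[       -2        14 ]
[        2        18 ]

Matrix multiplication: (XY)[i][j] = sum over k of X[i][k] * Y[k][j].
  (XY)[0][0] = (-2)*(3) + (-2)*(-2) = -2
  (XY)[0][1] = (-2)*(-5) + (-2)*(-2) = 14
  (XY)[1][0] = (-2)*(3) + (-4)*(-2) = 2
  (XY)[1][1] = (-2)*(-5) + (-4)*(-2) = 18
XY =
[       -2        14 ]
[        2        18 ]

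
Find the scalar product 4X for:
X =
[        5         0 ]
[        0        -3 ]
4X =
[       20         0 ]
[        0       -12 ]

Scalar multiplication is elementwise: (4X)[i][j] = 4 * X[i][j].
  (4X)[0][0] = 4 * (5) = 20
  (4X)[0][1] = 4 * (0) = 0
  (4X)[1][0] = 4 * (0) = 0
  (4X)[1][1] = 4 * (-3) = -12
4X =
[       20         0 ]
[        0       -12 ]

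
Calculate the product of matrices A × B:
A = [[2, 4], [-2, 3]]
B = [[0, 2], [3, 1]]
[[12, 8], [9, -1]]

Matrix multiplication:
C[0][0] = 2×0 + 4×3 = 12
C[0][1] = 2×2 + 4×1 = 8
C[1][0] = -2×0 + 3×3 = 9
C[1][1] = -2×2 + 3×1 = -1
Result: [[12, 8], [9, -1]]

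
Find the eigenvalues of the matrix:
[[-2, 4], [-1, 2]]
λ = 0 and λ = 0

Characteristic equation: det(A - λI) = 0
λ² - (trace)λ + (det) = 0
λ² - (0)λ + (0) = 0
λ² - 0λ + 0 = 0
Solving: λ = 0, 0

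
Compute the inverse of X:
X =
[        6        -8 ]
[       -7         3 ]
det(X) = -38
X⁻¹ =
[    -3/38     -4/19 ]
[    -7/38     -3/19 ]

For a 2×2 matrix X = [[a, b], [c, d]] with det(X) ≠ 0, X⁻¹ = (1/det(X)) * [[d, -b], [-c, a]].
det(X) = (6)*(3) - (-8)*(-7) = 18 - 56 = -38.
X⁻¹ = (1/-38) * [[3, 8], [7, 6]].
Dividing each entry by -38 and reducing:
X⁻¹ =
[    -3/38     -4/19 ]
[    -7/38     -3/19 ]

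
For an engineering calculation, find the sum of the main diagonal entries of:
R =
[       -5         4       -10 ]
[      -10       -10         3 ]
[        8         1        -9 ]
tr(R) = -5 - 10 - 9 = -24

The trace of a square matrix is the sum of its diagonal entries.
Diagonal entries of R: R[0][0] = -5, R[1][1] = -10, R[2][2] = -9.
tr(R) = -5 - 10 - 9 = -24.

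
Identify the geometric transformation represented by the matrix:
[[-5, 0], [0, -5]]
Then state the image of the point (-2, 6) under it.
uniform scaling by factor -5; image of (-2, 6) is (10, -30)

This is a diagonal matrix with equal entries -5, so it scales both axes by the same factor -5.
The matrix [[-5, 0], [0, -5]] represents: uniform scaling by factor -5.
Applying it to (-2, 6): [-5·-2 + 0·6, 0·-2 + -5·6] = (10, -30).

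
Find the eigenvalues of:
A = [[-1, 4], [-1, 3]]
λ = 1, 1

Solve det(A - λI) = 0. For a 2×2 matrix this is λ² - (trace)λ + det = 0.
trace(A) = -1 + 3 = 2.
det(A) = (-1)*(3) - (4)*(-1) = -3 + 4 = 1.
Characteristic equation: λ² - (2)λ + (1) = 0.
Discriminant: (2)² - 4*(1) = 4 - 4 = 0.
Roots: λ = (2 ± √0) / 2 = 1, 1.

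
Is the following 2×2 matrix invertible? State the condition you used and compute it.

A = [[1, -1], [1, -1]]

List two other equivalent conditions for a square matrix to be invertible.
No, not invertible; det(A) = 0 (two rows are equal, so the rows are linearly dependent). Equivalent conditions (failing for this A): rank(A) < 2; Ax = 0 has non-trivial solutions; 0 is an eigenvalue; the columns are linearly dependent.

To check invertibility, compute det(A).
In this matrix, row 0 and the last row are identical, so one row is a scalar multiple of another and the rows are linearly dependent.
A matrix with linearly dependent rows has det = 0 and is not invertible.
Equivalent failed conditions:
- rank(A) < 2.
- Ax = 0 has non-trivial solutions.
- 0 is an eigenvalue.
- The columns are linearly dependent.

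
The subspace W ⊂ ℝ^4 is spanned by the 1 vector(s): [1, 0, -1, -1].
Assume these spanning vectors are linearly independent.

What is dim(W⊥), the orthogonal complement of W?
dim(W⊥) = 3

For any subspace W of ℝ^n, dim(W) + dim(W⊥) = n (the whole-space dimension).
Here the given 1 vectors are linearly independent, so dim(W) = 1.
Thus dim(W⊥) = n - dim(W) = 4 - 1 = 3.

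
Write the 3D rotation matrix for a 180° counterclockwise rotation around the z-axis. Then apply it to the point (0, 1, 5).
R = [[-1, 0, 0], [0, -1, 0], [0, 0, 1]]; R·(0, 1, 5) = (0, -1, 5)

Rotation matrix for 180° around z-axis:
cos(180°) = -1, sin(180°) = 0
R = [[-1, 0, 0], [0, -1, 0], [0, 0, 1]]
Apply to (0, 1, 5): R·[0, 1, 5]ᵀ = (0, -1, 5)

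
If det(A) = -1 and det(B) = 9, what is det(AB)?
-9

Use the multiplicative property of determinants: det(AB) = det(A)*det(B).
det(AB) = (-1)*(9) = -9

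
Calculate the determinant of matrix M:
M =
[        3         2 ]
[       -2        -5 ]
det(M) = -11

For a 2×2 matrix [[a, b], [c, d]], det = a*d - b*c.
det(M) = (3)*(-5) - (2)*(-2) = -15 + 4 = -11.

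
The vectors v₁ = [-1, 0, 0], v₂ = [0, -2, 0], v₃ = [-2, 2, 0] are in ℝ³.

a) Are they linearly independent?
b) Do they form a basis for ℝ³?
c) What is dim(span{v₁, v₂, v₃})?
Not independent, not a basis, dim(span) = 2

Check whether v₃ can be written as a linear combination of v₁ and v₂.
v₃ = (2)·v₁ + (-1)·v₂ = [-2, 2, 0], so the three vectors are linearly dependent.
Thus they do not form a basis for ℝ³, and dim(span{v₁, v₂, v₃}) = 2 (spanned by v₁ and v₂).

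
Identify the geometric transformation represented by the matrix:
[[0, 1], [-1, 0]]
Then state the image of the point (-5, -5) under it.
rotation by 90° clockwise (i.e., 270° counterclockwise); image of (-5, -5) is (-5, 5)

This matches the form [[cos θ, -sin θ], [sin θ, cos θ]] of a rotation matrix; reading off cos θ and sin θ gives the angle.
The matrix [[0, 1], [-1, 0]] represents: rotation by 90° clockwise (i.e., 270° counterclockwise).
Applying it to (-5, -5): [0·-5 + 1·-5, -1·-5 + 0·-5] = (-5, 5).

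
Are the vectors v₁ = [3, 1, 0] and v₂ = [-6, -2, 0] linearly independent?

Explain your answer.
No, linearly dependent (v₂ = -2·v₁)

Check whether there is a scalar k with v₂ = k·v₁.
Comparing components, k = -2 satisfies -2·[3, 1, 0] = [-6, -2, 0].
Since v₂ is a scalar multiple of v₁, the two vectors are linearly dependent.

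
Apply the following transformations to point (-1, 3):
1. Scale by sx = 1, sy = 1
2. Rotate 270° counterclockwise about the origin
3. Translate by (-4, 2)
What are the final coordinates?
(-1, 3)

Step 1: Scale → (-1, 3)
Step 2: Rotate 270° → (3, 1)
Step 3: Translate → (-1, 3)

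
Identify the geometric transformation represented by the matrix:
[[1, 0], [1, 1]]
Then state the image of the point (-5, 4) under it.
vertical shear with factor 1; image of (-5, 4) is (-5, -1)

The matrix [[1, 0], [k, 1]] sends (x, y) to (x, 1x + y), leaving the x-coordinate fixed: a vertical shear.
The matrix [[1, 0], [1, 1]] represents: vertical shear with factor 1.
Applying it to (-5, 4): [1·-5 + 0·4, 1·-5 + 1·4] = (-5, -1).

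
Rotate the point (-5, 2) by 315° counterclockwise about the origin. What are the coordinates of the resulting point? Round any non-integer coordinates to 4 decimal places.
(-2.1213, 4.9497)

Rotation matrix R(θ) = [[cos θ, -sin θ], [sin θ, cos θ]]; for θ = 315°:
R = [[√2/2, √2/2], [-√2/2, √2/2]]
Result: R × [-5, 2]ᵀ = [√2/2·-5 + (√2/2)·2, -√2/2·-5 + (√2/2)·2]ᵀ = (-2.1213, 4.9497)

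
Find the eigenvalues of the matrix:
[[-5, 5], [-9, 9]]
λ = 0 and λ = 4

Characteristic equation: det(A - λI) = 0
λ² - (trace)λ + (det) = 0
λ² - (4)λ + (0) = 0
λ² - 4λ + 0 = 0
Solving: λ = 0, 4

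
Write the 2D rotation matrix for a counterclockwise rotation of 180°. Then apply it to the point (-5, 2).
R = [[-1, 0], [0, -1]]; R·(-5, 2) = (5, -2)

Rotation matrix formula: R(θ) = [[cos θ, -sin θ], [sin θ, cos θ]]
For θ = 180°:
cos(180°) = -1
sin(180°) = 0
R = [[-1, 0], [0, -1]]
Apply to (-5, 2): [-1·-5 + (0)·2, 0·-5 + -1·2] = (5, -2)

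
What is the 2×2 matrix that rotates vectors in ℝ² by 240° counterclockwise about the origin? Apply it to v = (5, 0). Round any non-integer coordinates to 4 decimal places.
R = [[-1/2, √3/2], [-√3/2, -1/2]]; R·v = (-2.5000, -4.3301)

A counterclockwise rotation by angle θ in ℝ² has matrix R(θ) = [[cos θ, -sin θ], [sin θ, cos θ]].
For θ = 240°: cos θ = -1/2, sin θ = -√3/2.
R(240°) = [[-1/2, √3/2], [-√3/2, -1/2]].
R·v = [-1/2·5 + (√3/2)·0, -√3/2·5 + -1/2·0] = (-2.5000, -4.3301).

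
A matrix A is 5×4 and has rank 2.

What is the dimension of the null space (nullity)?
2

The rank-nullity theorem for an m×n matrix states:
rank(A) + nullity(A) = n (the number of columns).
Here n = 4 and rank(A) = 2, so nullity(A) = 4 - 2 = 2.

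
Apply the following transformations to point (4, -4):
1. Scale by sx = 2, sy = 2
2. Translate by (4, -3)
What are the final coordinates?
(12, -11)

Step 1: Scale (4, -4) by (sx, sy) = (2, 2) → (8, -8)
Step 2: Translate by (4, -3) → (12, -11)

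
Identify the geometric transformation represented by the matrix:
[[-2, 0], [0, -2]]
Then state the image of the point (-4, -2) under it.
uniform scaling by factor -2; image of (-4, -2) is (8, 4)

This is a diagonal matrix with equal entries -2, so it scales both axes by the same factor -2.
The matrix [[-2, 0], [0, -2]] represents: uniform scaling by factor -2.
Applying it to (-4, -2): [-2·-4 + 0·-2, 0·-4 + -2·-2] = (8, 4).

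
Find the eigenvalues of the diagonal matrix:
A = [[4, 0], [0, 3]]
λ₁ = 4, λ₂ = 3

The characteristic polynomial of A is det(A - λI) = (4 - λ)(3 - λ) = 0.
The roots are λ = 4 and λ = 3, so the eigenvalues are the diagonal entries.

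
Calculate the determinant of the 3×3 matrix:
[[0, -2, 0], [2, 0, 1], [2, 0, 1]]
0

Expansion along first row:
det = 0·det([[0,1],[0,1]]) - -2·det([[2,1],[2,1]]) + 0·det([[2,0],[2,0]])
    = 0·(0·1 - 1·0) - -2·(2·1 - 1·2) + 0·(2·0 - 0·2)
    = 0·0 - -2·0 + 0·0
    = 0 + 0 + 0 = 0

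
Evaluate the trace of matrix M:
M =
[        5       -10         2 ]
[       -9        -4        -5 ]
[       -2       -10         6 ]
tr(M) = 5 - 4 + 6 = 7

The trace of a square matrix is the sum of its diagonal entries.
Diagonal entries of M: M[0][0] = 5, M[1][1] = -4, M[2][2] = 6.
tr(M) = 5 - 4 + 6 = 7.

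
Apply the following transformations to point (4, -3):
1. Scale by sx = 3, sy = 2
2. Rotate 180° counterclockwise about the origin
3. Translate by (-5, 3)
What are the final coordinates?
(-17, 9)

Step 1: Scale → (12, -6)
Step 2: Rotate 180° → (-12, 6)
Step 3: Translate → (-17, 9)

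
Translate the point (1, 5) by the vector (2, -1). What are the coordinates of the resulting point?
(3, 4)

Translation by (2, -1):
x' = 1 + 2 = 3
y' = 5 + -1 = 4
Homogeneous matrix: [[1, 0, 2], [0, 1, -1], [0, 0, 1]]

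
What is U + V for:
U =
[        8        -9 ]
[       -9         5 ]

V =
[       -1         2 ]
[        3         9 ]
U + V =
[        7        -7 ]
[       -6        14 ]

Matrix addition is elementwise: (U+V)[i][j] = U[i][j] + V[i][j].
  (U+V)[0][0] = (8) + (-1) = 7
  (U+V)[0][1] = (-9) + (2) = -7
  (U+V)[1][0] = (-9) + (3) = -6
  (U+V)[1][1] = (5) + (9) = 14
U + V =
[        7        -7 ]
[       -6        14 ]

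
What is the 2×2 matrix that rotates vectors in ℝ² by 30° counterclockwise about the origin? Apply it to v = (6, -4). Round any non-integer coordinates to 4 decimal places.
R = [[√3/2, -1/2], [1/2, √3/2]]; R·v = (7.1962, -0.4641)

A counterclockwise rotation by angle θ in ℝ² has matrix R(θ) = [[cos θ, -sin θ], [sin θ, cos θ]].
For θ = 30°: cos θ = √3/2, sin θ = 1/2.
R(30°) = [[√3/2, -1/2], [1/2, √3/2]].
R·v = [√3/2·6 + (-1/2)·-4, 1/2·6 + √3/2·-4] = (7.1962, -0.4641).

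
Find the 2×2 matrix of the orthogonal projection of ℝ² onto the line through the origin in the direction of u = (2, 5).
[[4/29, 10/29], [10/29, 25/29]]

The orthogonal projection onto the line spanned by a nonzero vector u = (a, b) has matrix P = (u uᵀ) / (uᵀ u) = (1/(a² + b²)) · [[a², ab], [ab, b²]].
Here u = (2, 5), so a² + b² = 4 + 25 = 29.
P = (1/29) · [[4, 10], [10, 25]] = [[4/29, 10/29], [10/29, 25/29]].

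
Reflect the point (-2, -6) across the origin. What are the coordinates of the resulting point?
(2, 6)

Reflection across origin: (-2, -6) → (2, 6)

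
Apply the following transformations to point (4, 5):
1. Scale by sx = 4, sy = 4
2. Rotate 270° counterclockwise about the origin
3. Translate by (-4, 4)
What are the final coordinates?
(16, -12)

Step 1: Scale → (16, 20)
Step 2: Rotate 270° → (20, -16)
Step 3: Translate → (16, -12)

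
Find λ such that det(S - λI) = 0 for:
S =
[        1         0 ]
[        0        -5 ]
λ = -5, 1

Solve det(S - λI) = 0. For a 2×2 matrix the characteristic equation is λ² - (trace)λ + det = 0.
trace(S) = a + d = 1 - 5 = -4.
det(S) = a*d - b*c = (1)*(-5) - (0)*(0) = -5 - 0 = -5.
Characteristic equation: λ² - (-4)λ + (-5) = 0.
Discriminant = (-4)² - 4*(-5) = 16 + 20 = 36.
λ = (-4 ± √36) / 2 = (-4 ± 6) / 2 = -5, 1.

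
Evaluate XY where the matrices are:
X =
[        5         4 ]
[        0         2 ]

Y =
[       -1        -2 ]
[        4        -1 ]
XY =
[       11       -14 ]
[        8        -2 ]

Matrix multiplication: (XY)[i][j] = sum over k of X[i][k] * Y[k][j].
  (XY)[0][0] = (5)*(-1) + (4)*(4) = 11
  (XY)[0][1] = (5)*(-2) + (4)*(-1) = -14
  (XY)[1][0] = (0)*(-1) + (2)*(4) = 8
  (XY)[1][1] = (0)*(-2) + (2)*(-1) = -2
XY =
[       11       -14 ]
[        8        -2 ]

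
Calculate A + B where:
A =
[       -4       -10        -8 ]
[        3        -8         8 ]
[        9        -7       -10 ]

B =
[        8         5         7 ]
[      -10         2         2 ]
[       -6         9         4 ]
A + B =
[        4        -5        -1 ]
[       -7        -6        10 ]
[        3         2        -6 ]

Matrix addition is elementwise: (A+B)[i][j] = A[i][j] + B[i][j].
  (A+B)[0][0] = (-4) + (8) = 4
  (A+B)[0][1] = (-10) + (5) = -5
  (A+B)[0][2] = (-8) + (7) = -1
  (A+B)[1][0] = (3) + (-10) = -7
  (A+B)[1][1] = (-8) + (2) = -6
  (A+B)[1][2] = (8) + (2) = 10
  (A+B)[2][0] = (9) + (-6) = 3
  (A+B)[2][1] = (-7) + (9) = 2
  (A+B)[2][2] = (-10) + (4) = -6
A + B =
[        4        -5        -1 ]
[       -7        -6        10 ]
[        3         2        -6 ]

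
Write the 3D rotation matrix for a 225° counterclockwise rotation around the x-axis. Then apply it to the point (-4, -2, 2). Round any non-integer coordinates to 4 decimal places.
R = [[1, 0, 0], [0, -√2/2, √2/2], [0, -√2/2, -√2/2]]; R·(-4, -2, 2) = (-4.0000, 2.8284, 0.0000)

Rotation matrix for 225° around x-axis:
cos(225°) = -√2/2, sin(225°) = -√2/2
R = [[1, 0, 0], [0, -√2/2, √2/2], [0, -√2/2, -√2/2]]
Apply to (-4, -2, 2): R·[-4, -2, 2]ᵀ = (-4.0000, 2.8284, 0.0000)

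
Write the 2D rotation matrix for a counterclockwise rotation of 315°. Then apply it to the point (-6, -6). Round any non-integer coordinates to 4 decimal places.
R = [[√2/2, √2/2], [-√2/2, √2/2]]; R·(-6, -6) = (-8.4853, 0.0000)

Rotation matrix formula: R(θ) = [[cos θ, -sin θ], [sin θ, cos θ]]
For θ = 315°:
cos(315°) = √2/2
sin(315°) = -√2/2
R = [[√2/2, √2/2], [-√2/2, √2/2]]
Apply to (-6, -6): [√2/2·-6 + (√2/2)·-6, -√2/2·-6 + √2/2·-6] = (-8.4853, 0.0000)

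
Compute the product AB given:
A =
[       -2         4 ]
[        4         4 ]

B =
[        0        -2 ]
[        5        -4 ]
AB =
[       20       -12 ]
[       20       -24 ]

Matrix multiplication: (AB)[i][j] = sum over k of A[i][k] * B[k][j].
  (AB)[0][0] = (-2)*(0) + (4)*(5) = 20
  (AB)[0][1] = (-2)*(-2) + (4)*(-4) = -12
  (AB)[1][0] = (4)*(0) + (4)*(5) = 20
  (AB)[1][1] = (4)*(-2) + (4)*(-4) = -24
AB =
[       20       -12 ]
[       20       -24 ]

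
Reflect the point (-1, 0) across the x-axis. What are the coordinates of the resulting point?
(-1, 0)

Reflection across x-axis: (-1, 0) → (-1, 0)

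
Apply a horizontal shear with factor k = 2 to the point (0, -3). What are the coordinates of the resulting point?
(-6, -3)

Shear matrix for horizontal shear with factor k = 2:
[[1, 2], [0, 1]]
Result: (0, -3) → (-6, -3)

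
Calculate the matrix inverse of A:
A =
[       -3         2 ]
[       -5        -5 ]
det(A) = 25
A⁻¹ =
[     -1/5     -2/25 ]
[      1/5     -3/25 ]

For a 2×2 matrix A = [[a, b], [c, d]] with det(A) ≠ 0, A⁻¹ = (1/det(A)) * [[d, -b], [-c, a]].
det(A) = (-3)*(-5) - (2)*(-5) = 15 + 10 = 25.
A⁻¹ = (1/25) * [[-5, -2], [5, -3]].
Dividing each entry by 25 and reducing:
A⁻¹ =
[     -1/5     -2/25 ]
[      1/5     -3/25 ]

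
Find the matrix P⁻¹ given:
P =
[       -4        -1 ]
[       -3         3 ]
det(P) = -15
P⁻¹ =
[     -1/5     -1/15 ]
[     -1/5      4/15 ]

For a 2×2 matrix P = [[a, b], [c, d]] with det(P) ≠ 0, P⁻¹ = (1/det(P)) * [[d, -b], [-c, a]].
det(P) = (-4)*(3) - (-1)*(-3) = -12 - 3 = -15.
P⁻¹ = (1/-15) * [[3, 1], [3, -4]].
Dividing each entry by -15 and reducing:
P⁻¹ =
[     -1/5     -1/15 ]
[     -1/5      4/15 ]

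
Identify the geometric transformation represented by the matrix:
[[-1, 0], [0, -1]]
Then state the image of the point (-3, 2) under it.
rotation by 180° (or reflection through origin); image of (-3, 2) is (3, -2)

This matches the form [[cos θ, -sin θ], [sin θ, cos θ]] of a rotation matrix; reading off cos θ and sin θ gives the angle.
The matrix [[-1, 0], [0, -1]] represents: rotation by 180° (or reflection through origin).
Applying it to (-3, 2): [-1·-3 + 0·2, 0·-3 + -1·2] = (3, -2).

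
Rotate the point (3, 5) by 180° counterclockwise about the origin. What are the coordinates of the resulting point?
(-3, -5)

Rotation matrix R(θ) = [[cos θ, -sin θ], [sin θ, cos θ]]; for θ = 180°:
R = [[-1, 0], [0, -1]]
Result: R × [3, 5]ᵀ = [-1·3 + (0)·5, 0·3 + (-1)·5]ᵀ = (-3, -5)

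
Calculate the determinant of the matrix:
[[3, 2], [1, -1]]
-5

For a 2×2 matrix [[a, b], [c, d]], det = ad - bc
det = (3)(-1) - (2)(1) = -3 - 2 = -5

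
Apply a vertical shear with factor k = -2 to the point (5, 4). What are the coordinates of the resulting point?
(5, -6)

Shear matrix for vertical shear with factor k = -2:
[[1, 0], [-2, 1]]
Result: (5, 4) → (5, -6)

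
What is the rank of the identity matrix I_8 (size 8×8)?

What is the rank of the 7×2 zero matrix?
rank(I_8) = 8, rank(0) = 0

The identity I_8 has 8 columns that are the standard basis vectors e_1, …, e_8. These are linearly independent, so all 8 columns are pivots and rank(I_8) = 8.
The 7×2 zero matrix has every entry zero, so every row is the zero row and there are no pivots; rank(0) = 0.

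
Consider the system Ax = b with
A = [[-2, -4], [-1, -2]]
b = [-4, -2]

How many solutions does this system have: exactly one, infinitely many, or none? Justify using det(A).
Infinitely many solutions

det(A) = (-2)*(-2) - (-4)*(-1) = 0, so A is singular (column 2 is 2 times column 1).
b = [-4, -2] = 2 * column 1 of A, so b lies in the column space of A.
A singular matrix whose right-hand side is in its column space gives a 1-parameter family of solutions — infinitely many.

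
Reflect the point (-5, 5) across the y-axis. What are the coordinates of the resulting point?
(5, 5)

Reflection across y-axis: (-5, 5) → (5, 5)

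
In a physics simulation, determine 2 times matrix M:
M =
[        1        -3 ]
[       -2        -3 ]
2M =
[        2        -6 ]
[       -4        -6 ]

Scalar multiplication is elementwise: (2M)[i][j] = 2 * M[i][j].
  (2M)[0][0] = 2 * (1) = 2
  (2M)[0][1] = 2 * (-3) = -6
  (2M)[1][0] = 2 * (-2) = -4
  (2M)[1][1] = 2 * (-3) = -6
2M =
[        2        -6 ]
[       -4        -6 ]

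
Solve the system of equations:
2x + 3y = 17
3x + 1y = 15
x = 4, y = 3

Use elimination (row reduction):
Equation 1: 2x + 3y = 17.
Equation 2: 3x + 1y = 15.
Multiply Eq1 by 3 and Eq2 by 2: 6x + 9y = 51;  6x + 2y = 30.
Subtract: (-7)y = -21, so y = 3.
Back-substitute into Eq1: 2x + 3*(3) = 17, so x = 4.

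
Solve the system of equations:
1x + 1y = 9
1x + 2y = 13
x = 5, y = 4

Use elimination (row reduction):
Equation 1: 1x + 1y = 9.
Equation 2: 1x + 2y = 13.
Multiply Eq1 by 1 and Eq2 by 1: 1x + 1y = 9;  1x + 2y = 13.
Subtract: (1)y = 4, so y = 4.
Back-substitute into Eq1: 1x + 1*(4) = 9, so x = 5.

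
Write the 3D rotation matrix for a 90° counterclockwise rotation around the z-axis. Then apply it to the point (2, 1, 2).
R = [[0, -1, 0], [1, 0, 0], [0, 0, 1]]; R·(2, 1, 2) = (-1, 2, 2)

Rotation matrix for 90° around z-axis:
cos(90°) = 0, sin(90°) = 1
R = [[0, -1, 0], [1, 0, 0], [0, 0, 1]]
Apply to (2, 1, 2): R·[2, 1, 2]ᵀ = (-1, 2, 2)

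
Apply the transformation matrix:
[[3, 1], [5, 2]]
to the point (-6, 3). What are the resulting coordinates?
(-15, -24)

Matrix multiplication:
[[3, 1], [5, 2]] × [-6, 3]ᵀ
= [3×-6 + 1×3, 5×-6 + 2×3]ᵀ
= [-15.0000, -24.0000]ᵀ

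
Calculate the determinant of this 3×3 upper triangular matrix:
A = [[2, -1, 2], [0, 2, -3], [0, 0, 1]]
4

The determinant of a triangular matrix is the product of its diagonal entries (the off-diagonal entries above the diagonal do not affect it).
det(A) = (2) * (2) * (1) = 4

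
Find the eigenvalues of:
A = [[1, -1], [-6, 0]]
λ = -2, 3

Solve det(A - λI) = 0. For a 2×2 matrix this is λ² - (trace)λ + det = 0.
trace(A) = 1 + 0 = 1.
det(A) = (1)*(0) - (-1)*(-6) = 0 - 6 = -6.
Characteristic equation: λ² - (1)λ + (-6) = 0.
Discriminant: (1)² - 4*(-6) = 1 + 24 = 25.
Roots: λ = (1 ± √25) / 2 = -2, 3.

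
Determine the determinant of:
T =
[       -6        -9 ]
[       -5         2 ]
det(T) = -57

For a 2×2 matrix [[a, b], [c, d]], det = a*d - b*c.
det(T) = (-6)*(2) - (-9)*(-5) = -12 - 45 = -57.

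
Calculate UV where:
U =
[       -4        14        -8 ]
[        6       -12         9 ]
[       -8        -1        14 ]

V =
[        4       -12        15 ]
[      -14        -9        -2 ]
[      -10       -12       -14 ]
UV =
[     -132        18        24 ]
[      102       -72       -12 ]
[     -158       -63      -314 ]

Matrix multiplication: (UV)[i][j] = sum over k of U[i][k] * V[k][j].
  (UV)[0][0] = (-4)*(4) + (14)*(-14) + (-8)*(-10) = -132
  (UV)[0][1] = (-4)*(-12) + (14)*(-9) + (-8)*(-12) = 18
  (UV)[0][2] = (-4)*(15) + (14)*(-2) + (-8)*(-14) = 24
  (UV)[1][0] = (6)*(4) + (-12)*(-14) + (9)*(-10) = 102
  (UV)[1][1] = (6)*(-12) + (-12)*(-9) + (9)*(-12) = -72
  (UV)[1][2] = (6)*(15) + (-12)*(-2) + (9)*(-14) = -12
  (UV)[2][0] = (-8)*(4) + (-1)*(-14) + (14)*(-10) = -158
  (UV)[2][1] = (-8)*(-12) + (-1)*(-9) + (14)*(-12) = -63
  (UV)[2][2] = (-8)*(15) + (-1)*(-2) + (14)*(-14) = -314
UV =
[     -132        18        24 ]
[      102       -72       -12 ]
[     -158       -63      -314 ]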